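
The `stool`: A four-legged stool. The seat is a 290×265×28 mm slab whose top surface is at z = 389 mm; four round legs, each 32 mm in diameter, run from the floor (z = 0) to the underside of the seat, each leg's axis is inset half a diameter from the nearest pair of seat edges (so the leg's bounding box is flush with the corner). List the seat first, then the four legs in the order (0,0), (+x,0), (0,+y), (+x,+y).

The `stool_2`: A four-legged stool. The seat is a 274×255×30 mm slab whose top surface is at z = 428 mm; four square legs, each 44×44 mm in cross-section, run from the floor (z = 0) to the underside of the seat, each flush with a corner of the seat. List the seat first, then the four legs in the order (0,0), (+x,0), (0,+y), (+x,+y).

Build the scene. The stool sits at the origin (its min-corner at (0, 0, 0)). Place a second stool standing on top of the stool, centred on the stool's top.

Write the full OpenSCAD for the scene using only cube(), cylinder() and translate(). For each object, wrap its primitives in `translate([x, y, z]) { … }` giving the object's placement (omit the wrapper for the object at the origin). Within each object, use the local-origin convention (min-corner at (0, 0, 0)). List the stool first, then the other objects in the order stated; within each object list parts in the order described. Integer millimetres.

translate([0, 0, 361]) cube([290, 265, 28]);
translate([16, 16, 0]) cylinder(h = 361, r = 16);
translate([274, 16, 0]) cylinder(h = 361, r = 16);
translate([16, 249, 0]) cylinder(h = 361, r = 16);
translate([274, 249, 0]) cylinder(h = 361, r = 16);
translate([8, 5, 389]) {
  translate([0, 0, 398]) cube([274, 255, 30]);
  cube([44, 44, 398]);
  translate([230, 0, 0]) cube([44, 44, 398]);
  translate([0, 211, 0]) cube([44, 44, 398]);
  translate([230, 211, 0]) cube([44, 44, 398]);
}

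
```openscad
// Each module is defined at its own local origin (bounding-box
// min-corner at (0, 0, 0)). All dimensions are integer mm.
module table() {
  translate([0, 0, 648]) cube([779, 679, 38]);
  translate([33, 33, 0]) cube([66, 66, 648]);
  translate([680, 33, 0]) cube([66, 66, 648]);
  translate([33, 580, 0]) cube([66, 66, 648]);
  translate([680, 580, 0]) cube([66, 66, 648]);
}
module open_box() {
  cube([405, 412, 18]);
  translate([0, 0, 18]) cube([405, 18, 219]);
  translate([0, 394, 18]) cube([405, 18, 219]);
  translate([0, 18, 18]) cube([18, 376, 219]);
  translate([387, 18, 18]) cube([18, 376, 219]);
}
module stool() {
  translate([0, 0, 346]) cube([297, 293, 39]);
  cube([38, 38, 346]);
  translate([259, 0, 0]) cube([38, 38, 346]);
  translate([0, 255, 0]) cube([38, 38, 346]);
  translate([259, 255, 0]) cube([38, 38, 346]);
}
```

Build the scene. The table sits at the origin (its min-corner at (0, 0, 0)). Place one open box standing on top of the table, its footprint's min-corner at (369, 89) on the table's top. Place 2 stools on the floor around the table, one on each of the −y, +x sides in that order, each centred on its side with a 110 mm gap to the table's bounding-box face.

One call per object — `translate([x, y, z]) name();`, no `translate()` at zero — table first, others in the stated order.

table();
translate([369, 89, 686]) open_box();
translate([241, -403, 0]) stool();
translate([889, 193, 0]) stool();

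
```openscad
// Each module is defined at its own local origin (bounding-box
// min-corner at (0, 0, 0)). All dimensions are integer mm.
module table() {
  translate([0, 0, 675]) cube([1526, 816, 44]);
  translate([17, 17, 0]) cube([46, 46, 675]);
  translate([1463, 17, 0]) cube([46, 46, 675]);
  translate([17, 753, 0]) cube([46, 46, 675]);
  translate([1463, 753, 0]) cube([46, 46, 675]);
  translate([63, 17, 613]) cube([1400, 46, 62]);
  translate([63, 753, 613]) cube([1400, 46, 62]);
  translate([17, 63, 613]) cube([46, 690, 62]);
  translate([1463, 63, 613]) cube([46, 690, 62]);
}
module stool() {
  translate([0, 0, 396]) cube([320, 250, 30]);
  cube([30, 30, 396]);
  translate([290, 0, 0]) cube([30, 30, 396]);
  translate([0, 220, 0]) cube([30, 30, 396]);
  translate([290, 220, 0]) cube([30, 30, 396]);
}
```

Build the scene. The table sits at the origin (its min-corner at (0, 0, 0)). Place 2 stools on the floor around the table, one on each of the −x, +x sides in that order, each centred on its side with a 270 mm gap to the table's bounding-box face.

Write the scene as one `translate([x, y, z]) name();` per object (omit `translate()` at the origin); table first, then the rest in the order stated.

table();
translate([-590, 283, 0]) stool();
translate([1796, 283, 0]) stool();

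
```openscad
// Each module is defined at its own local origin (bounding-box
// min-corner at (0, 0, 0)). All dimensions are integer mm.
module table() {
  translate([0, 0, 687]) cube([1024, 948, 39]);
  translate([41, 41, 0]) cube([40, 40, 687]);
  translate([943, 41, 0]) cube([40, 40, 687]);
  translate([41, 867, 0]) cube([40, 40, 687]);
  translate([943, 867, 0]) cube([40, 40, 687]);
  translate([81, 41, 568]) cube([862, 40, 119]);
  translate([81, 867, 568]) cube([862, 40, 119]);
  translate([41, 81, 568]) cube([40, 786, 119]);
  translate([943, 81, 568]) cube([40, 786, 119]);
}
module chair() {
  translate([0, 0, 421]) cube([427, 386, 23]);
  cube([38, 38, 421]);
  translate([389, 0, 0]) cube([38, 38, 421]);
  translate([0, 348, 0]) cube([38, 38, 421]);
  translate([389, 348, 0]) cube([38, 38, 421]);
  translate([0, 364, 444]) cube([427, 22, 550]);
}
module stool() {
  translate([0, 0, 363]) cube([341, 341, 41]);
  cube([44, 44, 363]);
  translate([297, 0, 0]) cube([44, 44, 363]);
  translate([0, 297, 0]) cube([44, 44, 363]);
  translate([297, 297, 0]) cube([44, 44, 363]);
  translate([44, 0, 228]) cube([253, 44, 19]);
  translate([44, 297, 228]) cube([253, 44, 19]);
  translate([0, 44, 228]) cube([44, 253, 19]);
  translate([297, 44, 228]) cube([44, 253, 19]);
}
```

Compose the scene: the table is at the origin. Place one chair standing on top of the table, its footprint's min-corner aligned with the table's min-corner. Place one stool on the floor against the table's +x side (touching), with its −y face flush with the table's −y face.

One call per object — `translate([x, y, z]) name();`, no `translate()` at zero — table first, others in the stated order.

table();
translate([0, 0, 726]) chair();
translate([1024, 0, 0]) stool();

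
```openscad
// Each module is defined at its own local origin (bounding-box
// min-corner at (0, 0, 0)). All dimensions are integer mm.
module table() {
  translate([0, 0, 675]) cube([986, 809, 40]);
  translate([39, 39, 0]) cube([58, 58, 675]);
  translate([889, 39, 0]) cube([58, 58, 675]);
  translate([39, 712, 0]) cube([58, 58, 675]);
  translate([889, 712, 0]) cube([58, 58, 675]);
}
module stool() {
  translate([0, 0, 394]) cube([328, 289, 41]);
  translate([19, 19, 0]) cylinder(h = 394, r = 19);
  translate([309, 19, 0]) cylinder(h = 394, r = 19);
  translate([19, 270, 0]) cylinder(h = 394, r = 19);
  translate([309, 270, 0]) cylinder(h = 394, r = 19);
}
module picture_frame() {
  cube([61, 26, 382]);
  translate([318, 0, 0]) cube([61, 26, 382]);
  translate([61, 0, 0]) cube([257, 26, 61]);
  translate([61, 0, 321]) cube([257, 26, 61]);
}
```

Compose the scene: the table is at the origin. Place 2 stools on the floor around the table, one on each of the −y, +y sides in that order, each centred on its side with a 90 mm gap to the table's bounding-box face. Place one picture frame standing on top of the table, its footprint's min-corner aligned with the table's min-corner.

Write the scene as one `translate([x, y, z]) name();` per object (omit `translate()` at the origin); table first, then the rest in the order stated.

table();
translate([329, -379, 0]) stool();
translate([329, 899, 0]) stool();
translate([0, 0, 715]) picture_frame();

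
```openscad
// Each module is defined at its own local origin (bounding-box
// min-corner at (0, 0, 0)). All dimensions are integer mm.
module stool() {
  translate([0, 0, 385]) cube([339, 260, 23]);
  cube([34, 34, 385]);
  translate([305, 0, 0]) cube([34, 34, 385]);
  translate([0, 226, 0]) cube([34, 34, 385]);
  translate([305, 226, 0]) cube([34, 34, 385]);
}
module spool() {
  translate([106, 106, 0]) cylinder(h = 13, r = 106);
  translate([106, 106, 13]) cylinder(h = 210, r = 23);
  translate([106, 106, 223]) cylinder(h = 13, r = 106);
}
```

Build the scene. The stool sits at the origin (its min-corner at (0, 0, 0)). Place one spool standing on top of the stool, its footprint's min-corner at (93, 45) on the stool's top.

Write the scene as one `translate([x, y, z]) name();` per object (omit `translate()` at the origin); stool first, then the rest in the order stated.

stool();
translate([93, 45, 408]) spool();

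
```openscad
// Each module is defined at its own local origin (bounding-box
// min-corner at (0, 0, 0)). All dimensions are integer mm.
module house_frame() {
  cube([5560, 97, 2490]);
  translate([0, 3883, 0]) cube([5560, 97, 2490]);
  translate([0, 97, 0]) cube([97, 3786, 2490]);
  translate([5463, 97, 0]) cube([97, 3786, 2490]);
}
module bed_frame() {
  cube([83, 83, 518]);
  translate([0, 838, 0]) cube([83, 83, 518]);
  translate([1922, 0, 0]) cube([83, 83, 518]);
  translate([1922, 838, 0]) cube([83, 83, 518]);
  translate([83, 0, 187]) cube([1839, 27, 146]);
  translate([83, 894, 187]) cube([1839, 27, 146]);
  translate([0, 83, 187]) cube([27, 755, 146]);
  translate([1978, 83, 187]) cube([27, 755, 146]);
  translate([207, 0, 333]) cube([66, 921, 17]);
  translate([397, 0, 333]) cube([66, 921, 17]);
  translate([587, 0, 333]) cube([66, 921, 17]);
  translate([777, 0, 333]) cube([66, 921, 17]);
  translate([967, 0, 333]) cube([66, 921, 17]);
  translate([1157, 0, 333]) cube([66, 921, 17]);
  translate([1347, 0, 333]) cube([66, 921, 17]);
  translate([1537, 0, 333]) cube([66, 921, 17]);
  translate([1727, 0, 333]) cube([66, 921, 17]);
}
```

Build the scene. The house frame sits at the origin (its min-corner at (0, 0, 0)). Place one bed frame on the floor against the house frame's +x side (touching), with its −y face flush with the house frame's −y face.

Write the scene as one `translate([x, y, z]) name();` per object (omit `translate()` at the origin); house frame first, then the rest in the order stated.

house_frame();
translate([5560, 0, 0]) bed_frame();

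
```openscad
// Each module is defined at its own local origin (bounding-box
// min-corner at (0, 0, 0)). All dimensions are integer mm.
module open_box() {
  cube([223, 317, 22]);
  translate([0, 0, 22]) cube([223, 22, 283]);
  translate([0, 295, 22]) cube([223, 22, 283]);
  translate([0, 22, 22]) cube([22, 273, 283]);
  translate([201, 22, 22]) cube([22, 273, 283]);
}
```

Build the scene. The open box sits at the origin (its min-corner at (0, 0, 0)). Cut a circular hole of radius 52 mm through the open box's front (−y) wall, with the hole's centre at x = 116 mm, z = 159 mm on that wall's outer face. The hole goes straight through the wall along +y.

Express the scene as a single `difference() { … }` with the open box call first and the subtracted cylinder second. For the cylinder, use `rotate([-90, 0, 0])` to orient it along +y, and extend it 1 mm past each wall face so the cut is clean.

difference() {
  open_box();
  translate([116, -1, 159]) rotate([-90, 0, 0]) cylinder(h = 24, r = 52);
}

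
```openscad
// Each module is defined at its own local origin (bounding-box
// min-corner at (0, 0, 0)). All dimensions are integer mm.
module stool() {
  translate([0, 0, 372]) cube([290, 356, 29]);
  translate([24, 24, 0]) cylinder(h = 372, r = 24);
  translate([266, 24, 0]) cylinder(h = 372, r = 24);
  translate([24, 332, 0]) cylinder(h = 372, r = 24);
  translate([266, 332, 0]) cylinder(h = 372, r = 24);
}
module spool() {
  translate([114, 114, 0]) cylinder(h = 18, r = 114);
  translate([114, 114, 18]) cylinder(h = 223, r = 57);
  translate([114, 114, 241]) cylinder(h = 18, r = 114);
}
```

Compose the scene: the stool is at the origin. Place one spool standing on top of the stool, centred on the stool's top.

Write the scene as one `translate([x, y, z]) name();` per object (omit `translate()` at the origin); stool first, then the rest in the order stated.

stool();
translate([31, 64, 401]) spool();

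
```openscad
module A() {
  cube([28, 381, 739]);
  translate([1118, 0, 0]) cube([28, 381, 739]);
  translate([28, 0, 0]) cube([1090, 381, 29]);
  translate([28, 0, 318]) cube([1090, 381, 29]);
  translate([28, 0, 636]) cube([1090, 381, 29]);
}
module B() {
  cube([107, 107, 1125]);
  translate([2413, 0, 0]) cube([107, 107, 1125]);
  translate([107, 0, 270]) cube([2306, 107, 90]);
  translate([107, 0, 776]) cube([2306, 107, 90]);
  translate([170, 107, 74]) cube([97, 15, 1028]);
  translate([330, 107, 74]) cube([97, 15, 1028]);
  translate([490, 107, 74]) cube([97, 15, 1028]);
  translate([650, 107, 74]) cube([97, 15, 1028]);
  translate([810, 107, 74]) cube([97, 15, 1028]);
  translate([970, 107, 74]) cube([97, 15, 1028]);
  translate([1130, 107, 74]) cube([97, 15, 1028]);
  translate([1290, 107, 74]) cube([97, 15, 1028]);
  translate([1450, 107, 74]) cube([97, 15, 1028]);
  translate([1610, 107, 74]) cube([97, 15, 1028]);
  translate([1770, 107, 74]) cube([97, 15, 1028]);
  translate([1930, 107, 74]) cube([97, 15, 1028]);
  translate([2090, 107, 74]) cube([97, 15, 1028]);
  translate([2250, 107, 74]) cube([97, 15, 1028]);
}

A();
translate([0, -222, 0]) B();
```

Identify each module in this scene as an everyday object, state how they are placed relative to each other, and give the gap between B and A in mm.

The fence section's nearest face is 100 mm from the bookshelf's −y face.

A is a bookshelf. B is a fence section. The fence section is on the floor beside the bookshelf on its −y side. The gap between the fence section and the bookshelf is 100 mm.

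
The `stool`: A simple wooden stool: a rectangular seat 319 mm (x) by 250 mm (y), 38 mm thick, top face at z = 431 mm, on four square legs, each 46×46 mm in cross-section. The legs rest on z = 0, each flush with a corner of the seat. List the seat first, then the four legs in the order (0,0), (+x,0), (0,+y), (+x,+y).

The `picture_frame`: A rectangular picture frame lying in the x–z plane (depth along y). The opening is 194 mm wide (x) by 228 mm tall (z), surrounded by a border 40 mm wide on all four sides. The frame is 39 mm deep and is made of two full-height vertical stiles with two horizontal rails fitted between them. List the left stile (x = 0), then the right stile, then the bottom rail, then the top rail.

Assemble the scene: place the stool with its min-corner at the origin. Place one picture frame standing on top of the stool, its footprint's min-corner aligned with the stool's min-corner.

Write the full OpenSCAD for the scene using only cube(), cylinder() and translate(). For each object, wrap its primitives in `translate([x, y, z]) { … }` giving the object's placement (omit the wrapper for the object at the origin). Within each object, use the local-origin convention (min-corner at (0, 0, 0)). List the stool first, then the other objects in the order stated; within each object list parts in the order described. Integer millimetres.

translate([0, 0, 393]) cube([319, 250, 38]);
cube([46, 46, 393]);
translate([273, 0, 0]) cube([46, 46, 393]);
translate([0, 204, 0]) cube([46, 46, 393]);
translate([273, 204, 0]) cube([46, 46, 393]);
translate([0, 0, 431]) {
  cube([40, 39, 308]);
  translate([234, 0, 0]) cube([40, 39, 308]);
  translate([40, 0, 0]) cube([194, 39, 40]);
  translate([40, 0, 268]) cube([194, 39, 40]);
}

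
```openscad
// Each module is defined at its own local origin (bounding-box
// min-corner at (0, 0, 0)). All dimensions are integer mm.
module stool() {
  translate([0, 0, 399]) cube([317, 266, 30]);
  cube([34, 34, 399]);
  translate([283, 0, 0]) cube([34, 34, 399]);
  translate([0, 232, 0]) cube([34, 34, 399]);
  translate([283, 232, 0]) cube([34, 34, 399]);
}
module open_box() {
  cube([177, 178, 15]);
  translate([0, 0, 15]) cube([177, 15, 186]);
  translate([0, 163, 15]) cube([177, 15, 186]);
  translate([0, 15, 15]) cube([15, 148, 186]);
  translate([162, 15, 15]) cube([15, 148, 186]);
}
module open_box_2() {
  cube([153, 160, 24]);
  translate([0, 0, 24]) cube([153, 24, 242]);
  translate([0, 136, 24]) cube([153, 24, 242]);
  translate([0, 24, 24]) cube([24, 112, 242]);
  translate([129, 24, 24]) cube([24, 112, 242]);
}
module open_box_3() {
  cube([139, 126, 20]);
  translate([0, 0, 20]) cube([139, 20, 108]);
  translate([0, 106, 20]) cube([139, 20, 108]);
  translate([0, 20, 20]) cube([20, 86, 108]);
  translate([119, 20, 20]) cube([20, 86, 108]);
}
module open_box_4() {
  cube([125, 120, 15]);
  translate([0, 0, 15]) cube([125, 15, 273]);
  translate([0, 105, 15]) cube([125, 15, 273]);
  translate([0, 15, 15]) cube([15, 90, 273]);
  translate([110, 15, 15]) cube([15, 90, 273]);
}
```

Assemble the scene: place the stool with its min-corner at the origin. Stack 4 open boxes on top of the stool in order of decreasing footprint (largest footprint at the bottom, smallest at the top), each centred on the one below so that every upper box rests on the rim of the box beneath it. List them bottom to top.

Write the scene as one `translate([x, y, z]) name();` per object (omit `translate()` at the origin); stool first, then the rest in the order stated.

stool();
translate([70, 44, 429]) open_box();
translate([82, 53, 630]) open_box_2();
translate([89, 70, 896]) open_box_3();
translate([96, 73, 1024]) open_box_4();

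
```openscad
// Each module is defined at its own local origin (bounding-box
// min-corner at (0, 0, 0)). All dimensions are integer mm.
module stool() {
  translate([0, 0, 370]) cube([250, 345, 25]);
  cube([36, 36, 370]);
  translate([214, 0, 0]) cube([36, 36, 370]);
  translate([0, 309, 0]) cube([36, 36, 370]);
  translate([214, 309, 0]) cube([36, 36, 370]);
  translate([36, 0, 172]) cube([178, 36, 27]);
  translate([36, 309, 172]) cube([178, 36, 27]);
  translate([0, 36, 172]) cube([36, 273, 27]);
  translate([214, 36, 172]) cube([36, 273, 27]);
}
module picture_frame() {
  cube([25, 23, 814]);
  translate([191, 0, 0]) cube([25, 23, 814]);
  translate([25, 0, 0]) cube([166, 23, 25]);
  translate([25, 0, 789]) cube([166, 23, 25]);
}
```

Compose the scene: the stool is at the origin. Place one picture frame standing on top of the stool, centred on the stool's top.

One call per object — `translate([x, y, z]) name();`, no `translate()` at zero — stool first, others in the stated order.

stool();
translate([17, 161, 395]) picture_frame();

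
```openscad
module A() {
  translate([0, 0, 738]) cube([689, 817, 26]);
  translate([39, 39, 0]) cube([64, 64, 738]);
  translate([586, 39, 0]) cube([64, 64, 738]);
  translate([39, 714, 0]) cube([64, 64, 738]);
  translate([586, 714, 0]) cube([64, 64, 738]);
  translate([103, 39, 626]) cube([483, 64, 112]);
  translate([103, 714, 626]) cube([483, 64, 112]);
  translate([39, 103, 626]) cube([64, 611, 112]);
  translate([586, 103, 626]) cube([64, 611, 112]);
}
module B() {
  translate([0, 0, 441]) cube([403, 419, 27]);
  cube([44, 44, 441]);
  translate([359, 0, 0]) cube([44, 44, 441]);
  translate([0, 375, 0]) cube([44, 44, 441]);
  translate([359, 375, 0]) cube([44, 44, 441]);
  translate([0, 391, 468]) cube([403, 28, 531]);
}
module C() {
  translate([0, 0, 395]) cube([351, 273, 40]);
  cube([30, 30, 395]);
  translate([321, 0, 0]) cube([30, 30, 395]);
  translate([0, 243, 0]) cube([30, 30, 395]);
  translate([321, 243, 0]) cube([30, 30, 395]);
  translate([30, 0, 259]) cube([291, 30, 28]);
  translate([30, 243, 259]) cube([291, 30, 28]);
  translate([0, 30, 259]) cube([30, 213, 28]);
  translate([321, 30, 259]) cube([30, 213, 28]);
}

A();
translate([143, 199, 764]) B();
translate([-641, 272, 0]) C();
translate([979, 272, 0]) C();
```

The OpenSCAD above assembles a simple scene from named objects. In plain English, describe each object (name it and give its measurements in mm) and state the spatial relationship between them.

A is a rectangular dining table. The top is 689×817×26 mm with its upper surface at z = 764 mm. It stands on four 64×64 mm square legs, each inset 39 mm from the nearest pair of top edges, running from the floor to the underside of the top. Four apron rails, 64 mm thick and 112 mm tall, run between adjacent legs with their top edges flush with the underside of the top and their outer faces flush with the legs' outer faces.

B is a chair: 403×419 mm seat, 27 mm thick, top at z = 468 mm, on four 44 mm square corner legs flush with the seat edges. A 28 mm thick backrest slab spans the full seat width, extending 531 mm above the seat top, its back face flush with the seat's +y edge.

C is a simple wooden stool: a rectangular seat 351 mm (x) by 273 mm (y), 40 mm thick, top face at z = 435 mm, on four square legs, each 30×30 mm in cross-section. The legs rest on z = 0, each flush with a corner of the seat. Four stretchers, 30 mm wide and 28 mm tall, connect adjacent legs with their undersides at z = 259 mm, each running between the inner faces of the legs it joins and aligned with the legs' outer faces on the other axis.

The chair is on top of the table, centred. Two stools sit around the table at the −x, +x sides.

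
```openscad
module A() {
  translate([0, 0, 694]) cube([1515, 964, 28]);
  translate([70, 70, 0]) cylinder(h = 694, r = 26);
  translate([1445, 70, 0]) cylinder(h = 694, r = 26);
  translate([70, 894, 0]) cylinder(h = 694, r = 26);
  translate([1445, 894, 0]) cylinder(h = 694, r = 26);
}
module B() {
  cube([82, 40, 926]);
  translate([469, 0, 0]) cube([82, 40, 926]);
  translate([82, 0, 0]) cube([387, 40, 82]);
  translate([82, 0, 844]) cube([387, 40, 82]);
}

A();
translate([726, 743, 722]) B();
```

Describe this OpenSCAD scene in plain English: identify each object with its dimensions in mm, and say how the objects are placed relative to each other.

A is a rectangular dining table. The top is 1515×964×28 mm with its upper surface at z = 722 mm. It stands on four round legs of 52 mm diameter, each leg's bounding box inset 44 mm from the nearest pair of top edges, running from the floor to the underside of the top.

B is a picture frame with a 387×762 mm rectangular opening (x by z) and a uniform 82 mm border on every side. Frame depth is 40 mm along y. It is built from two vertical stiles running the full outside height and two horizontal rails spanning the gap between the stiles.

The picture frame is on top of the table.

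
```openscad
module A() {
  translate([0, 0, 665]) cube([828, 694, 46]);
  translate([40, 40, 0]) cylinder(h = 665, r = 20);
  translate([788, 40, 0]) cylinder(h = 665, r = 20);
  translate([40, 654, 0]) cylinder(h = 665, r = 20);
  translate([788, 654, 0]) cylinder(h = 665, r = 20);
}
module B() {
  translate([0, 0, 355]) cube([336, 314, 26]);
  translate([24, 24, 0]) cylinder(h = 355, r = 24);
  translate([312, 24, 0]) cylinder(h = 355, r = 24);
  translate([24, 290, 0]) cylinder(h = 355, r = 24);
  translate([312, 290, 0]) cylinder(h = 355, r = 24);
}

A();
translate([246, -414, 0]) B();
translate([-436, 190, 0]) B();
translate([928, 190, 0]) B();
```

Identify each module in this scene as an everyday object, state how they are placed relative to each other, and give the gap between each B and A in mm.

Each stool's nearest face is 100 mm from the table's bounding box.

A is a table. B is a stool. Three stools sit around the table at the −y, −x, +x sides. The gap between each stool and the table is 100 mm.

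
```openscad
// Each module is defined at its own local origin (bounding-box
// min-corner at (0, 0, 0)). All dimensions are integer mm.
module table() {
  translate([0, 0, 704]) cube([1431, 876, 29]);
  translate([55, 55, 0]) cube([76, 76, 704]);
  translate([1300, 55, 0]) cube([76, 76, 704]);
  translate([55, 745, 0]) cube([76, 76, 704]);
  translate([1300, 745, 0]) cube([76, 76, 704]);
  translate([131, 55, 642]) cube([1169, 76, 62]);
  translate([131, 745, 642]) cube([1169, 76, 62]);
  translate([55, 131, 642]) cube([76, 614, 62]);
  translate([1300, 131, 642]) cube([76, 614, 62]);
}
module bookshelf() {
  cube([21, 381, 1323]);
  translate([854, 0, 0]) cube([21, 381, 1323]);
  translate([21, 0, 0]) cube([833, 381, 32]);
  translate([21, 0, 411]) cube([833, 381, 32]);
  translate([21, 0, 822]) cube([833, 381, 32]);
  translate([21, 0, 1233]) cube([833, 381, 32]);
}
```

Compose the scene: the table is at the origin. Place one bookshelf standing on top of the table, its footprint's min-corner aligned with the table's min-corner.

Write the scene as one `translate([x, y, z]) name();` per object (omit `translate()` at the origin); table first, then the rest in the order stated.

table();
translate([0, 0, 733]) bookshelf();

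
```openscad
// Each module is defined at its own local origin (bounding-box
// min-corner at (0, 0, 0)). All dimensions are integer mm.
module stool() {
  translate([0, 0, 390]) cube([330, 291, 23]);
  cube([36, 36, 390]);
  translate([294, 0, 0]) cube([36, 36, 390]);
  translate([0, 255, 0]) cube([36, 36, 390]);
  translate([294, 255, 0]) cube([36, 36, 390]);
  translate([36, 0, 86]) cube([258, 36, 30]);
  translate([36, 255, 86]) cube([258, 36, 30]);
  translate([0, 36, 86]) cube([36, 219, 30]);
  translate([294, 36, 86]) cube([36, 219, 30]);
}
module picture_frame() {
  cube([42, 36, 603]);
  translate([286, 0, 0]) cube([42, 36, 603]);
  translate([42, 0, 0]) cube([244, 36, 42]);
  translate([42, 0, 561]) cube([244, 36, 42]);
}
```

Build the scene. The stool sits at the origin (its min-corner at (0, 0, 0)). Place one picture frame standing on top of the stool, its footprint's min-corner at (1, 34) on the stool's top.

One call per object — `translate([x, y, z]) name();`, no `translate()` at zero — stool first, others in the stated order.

stool();
translate([1, 34, 413]) picture_frame();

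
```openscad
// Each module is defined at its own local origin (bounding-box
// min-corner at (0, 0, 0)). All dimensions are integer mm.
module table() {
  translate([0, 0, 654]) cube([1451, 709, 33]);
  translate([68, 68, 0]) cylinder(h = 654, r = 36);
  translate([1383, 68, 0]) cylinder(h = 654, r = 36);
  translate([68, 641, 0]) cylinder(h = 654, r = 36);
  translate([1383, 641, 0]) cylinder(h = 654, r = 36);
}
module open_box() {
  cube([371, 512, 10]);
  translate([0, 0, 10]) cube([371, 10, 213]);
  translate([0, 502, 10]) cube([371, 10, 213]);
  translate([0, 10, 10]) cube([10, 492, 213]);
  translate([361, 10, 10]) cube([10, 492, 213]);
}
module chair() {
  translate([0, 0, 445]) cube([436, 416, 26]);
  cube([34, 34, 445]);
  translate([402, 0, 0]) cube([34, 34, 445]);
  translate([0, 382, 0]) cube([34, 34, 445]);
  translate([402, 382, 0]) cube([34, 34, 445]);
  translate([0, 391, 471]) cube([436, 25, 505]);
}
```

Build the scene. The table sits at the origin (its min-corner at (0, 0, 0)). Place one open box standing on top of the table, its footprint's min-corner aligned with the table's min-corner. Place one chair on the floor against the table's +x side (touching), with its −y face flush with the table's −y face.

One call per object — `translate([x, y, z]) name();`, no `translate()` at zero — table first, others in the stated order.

table();
translate([0, 0, 687]) open_box();
translate([1451, 0, 0]) chair();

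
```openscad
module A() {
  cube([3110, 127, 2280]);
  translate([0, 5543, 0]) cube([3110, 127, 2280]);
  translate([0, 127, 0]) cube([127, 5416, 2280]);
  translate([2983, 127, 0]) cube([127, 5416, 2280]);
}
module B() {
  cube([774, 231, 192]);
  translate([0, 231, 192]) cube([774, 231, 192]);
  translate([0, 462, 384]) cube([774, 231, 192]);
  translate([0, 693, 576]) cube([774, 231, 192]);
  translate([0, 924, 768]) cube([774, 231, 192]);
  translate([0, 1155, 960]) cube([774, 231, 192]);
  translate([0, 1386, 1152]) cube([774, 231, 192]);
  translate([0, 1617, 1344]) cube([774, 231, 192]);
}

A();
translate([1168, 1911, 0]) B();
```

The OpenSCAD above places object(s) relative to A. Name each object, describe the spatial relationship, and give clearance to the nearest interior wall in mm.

A is a house frame. B is a staircase. The staircase sits inside the house frame, centred. The clearance to the nearest interior wall is 1041 mm.

Clearances: x = 1041, y = 1784; minimum 1041 mm.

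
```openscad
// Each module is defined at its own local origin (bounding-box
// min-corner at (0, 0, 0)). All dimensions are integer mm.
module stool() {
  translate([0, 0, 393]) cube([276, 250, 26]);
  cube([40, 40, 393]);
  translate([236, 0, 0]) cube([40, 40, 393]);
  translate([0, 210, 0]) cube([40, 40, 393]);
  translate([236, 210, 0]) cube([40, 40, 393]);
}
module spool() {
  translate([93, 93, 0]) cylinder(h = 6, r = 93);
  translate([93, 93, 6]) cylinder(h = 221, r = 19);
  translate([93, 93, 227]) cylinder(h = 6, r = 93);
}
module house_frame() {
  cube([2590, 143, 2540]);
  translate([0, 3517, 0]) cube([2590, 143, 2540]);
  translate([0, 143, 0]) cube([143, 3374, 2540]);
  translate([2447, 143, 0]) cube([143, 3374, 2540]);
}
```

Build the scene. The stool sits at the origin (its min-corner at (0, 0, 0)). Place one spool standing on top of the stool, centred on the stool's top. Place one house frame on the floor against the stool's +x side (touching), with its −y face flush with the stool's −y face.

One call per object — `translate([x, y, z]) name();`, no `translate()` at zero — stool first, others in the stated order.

stool();
translate([45, 32, 419]) spool();
translate([276, 0, 0]) house_frame();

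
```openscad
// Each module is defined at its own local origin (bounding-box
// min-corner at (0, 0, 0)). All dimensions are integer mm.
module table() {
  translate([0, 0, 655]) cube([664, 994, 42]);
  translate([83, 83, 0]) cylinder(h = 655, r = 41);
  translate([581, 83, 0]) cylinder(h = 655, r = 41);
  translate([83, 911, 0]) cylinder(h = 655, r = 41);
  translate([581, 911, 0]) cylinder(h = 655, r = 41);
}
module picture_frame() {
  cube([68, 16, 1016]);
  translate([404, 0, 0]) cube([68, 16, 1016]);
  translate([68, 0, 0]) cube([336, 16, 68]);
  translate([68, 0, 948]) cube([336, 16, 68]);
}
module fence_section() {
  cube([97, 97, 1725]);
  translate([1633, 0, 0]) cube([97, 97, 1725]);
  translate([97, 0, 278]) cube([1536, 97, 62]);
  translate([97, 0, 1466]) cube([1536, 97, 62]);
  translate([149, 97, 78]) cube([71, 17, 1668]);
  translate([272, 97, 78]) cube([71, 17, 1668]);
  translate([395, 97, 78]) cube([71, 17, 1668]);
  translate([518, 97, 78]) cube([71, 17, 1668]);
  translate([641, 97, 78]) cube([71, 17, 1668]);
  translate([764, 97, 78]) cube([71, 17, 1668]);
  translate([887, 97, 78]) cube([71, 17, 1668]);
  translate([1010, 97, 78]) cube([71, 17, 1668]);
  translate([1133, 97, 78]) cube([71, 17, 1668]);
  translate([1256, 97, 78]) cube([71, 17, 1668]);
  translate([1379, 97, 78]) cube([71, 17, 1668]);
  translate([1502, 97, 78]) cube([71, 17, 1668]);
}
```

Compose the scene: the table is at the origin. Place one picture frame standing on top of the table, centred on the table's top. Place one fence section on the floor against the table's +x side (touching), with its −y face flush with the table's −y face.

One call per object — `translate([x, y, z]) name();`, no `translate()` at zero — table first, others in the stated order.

table();
translate([96, 489, 697]) picture_frame();
translate([664, 0, 0]) fence_section();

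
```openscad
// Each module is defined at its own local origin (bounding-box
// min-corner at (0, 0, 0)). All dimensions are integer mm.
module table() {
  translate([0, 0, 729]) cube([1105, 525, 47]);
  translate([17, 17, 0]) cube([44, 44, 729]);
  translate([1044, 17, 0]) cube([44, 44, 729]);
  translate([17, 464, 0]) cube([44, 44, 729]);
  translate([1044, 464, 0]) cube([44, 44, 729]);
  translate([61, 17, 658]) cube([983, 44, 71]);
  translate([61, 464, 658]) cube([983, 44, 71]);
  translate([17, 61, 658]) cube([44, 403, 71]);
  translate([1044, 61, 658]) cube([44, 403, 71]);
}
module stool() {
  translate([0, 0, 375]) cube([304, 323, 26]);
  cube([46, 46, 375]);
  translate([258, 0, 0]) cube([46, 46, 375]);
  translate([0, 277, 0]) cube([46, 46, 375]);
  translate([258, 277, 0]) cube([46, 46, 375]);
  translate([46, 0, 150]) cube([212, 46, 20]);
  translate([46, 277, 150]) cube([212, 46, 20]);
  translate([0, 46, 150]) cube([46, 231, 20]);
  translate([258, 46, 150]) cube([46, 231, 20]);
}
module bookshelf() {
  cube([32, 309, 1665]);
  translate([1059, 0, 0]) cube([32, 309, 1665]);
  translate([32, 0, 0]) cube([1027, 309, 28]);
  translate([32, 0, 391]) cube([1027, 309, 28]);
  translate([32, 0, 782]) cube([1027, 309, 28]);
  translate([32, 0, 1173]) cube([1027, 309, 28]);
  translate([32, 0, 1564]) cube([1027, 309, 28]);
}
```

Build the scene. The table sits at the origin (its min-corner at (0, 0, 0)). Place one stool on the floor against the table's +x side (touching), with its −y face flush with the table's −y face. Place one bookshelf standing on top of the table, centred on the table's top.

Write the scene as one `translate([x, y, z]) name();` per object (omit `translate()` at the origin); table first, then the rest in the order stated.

table();
translate([1105, 0, 0]) stool();
translate([7, 108, 776]) bookshelf();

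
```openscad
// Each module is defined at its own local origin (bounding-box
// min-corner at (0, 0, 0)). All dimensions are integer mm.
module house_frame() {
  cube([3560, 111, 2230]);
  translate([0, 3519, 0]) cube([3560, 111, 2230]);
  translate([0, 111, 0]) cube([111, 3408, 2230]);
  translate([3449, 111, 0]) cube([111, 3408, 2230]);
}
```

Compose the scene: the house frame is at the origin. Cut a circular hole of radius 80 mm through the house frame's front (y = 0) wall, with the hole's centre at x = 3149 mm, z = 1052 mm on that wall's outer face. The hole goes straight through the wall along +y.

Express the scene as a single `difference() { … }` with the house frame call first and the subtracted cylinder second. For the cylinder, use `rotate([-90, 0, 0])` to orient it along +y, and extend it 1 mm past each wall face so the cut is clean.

difference() {
  house_frame();
  translate([3149, -1, 1052]) rotate([-90, 0, 0]) cylinder(h = 113, r = 80);
}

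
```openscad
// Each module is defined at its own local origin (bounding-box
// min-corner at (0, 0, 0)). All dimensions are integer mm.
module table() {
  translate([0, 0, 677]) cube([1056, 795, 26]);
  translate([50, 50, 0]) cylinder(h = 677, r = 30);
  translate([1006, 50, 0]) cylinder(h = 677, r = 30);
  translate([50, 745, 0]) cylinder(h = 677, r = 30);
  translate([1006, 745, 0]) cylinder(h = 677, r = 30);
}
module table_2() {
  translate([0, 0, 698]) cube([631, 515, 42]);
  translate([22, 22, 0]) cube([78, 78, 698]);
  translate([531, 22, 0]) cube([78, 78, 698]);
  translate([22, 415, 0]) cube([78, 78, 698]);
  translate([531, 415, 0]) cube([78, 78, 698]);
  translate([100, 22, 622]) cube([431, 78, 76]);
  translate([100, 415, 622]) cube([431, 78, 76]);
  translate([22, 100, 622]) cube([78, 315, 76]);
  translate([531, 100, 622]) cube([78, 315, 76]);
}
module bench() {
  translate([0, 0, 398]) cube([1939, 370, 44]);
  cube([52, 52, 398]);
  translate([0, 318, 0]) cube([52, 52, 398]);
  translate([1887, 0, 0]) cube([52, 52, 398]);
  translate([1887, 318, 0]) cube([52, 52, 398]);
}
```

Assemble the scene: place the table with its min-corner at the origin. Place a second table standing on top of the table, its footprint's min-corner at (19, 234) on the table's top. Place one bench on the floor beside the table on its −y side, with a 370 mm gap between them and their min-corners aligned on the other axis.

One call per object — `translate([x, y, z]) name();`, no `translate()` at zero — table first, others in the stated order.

table();
translate([19, 234, 703]) table_2();
translate([0, -740, 0]) bench();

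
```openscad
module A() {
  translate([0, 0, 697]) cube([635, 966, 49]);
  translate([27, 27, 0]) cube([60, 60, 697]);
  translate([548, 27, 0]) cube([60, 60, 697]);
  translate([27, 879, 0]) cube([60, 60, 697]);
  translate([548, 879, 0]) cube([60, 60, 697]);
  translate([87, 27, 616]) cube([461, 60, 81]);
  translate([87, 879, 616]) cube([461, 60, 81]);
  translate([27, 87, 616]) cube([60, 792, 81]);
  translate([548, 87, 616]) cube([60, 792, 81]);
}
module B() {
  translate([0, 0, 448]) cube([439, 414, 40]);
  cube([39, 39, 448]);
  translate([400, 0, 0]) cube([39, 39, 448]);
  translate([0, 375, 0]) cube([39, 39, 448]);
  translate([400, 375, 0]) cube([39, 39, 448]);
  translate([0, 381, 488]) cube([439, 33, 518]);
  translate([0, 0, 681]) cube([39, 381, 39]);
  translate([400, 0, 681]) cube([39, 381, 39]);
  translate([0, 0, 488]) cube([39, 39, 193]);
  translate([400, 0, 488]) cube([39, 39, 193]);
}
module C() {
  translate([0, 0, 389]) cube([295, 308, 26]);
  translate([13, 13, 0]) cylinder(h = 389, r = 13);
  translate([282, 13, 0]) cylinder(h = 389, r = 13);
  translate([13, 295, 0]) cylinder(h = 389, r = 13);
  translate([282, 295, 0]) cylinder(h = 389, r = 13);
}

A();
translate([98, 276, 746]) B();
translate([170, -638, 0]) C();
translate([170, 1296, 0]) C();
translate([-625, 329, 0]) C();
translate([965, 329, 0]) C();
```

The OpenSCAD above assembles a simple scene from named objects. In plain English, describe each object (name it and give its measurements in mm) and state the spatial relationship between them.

A is a rectangular dining table. The top is 635×966×49 mm with its upper surface at z = 746 mm. It stands on four 60×60 mm square legs, each inset 27 mm from the nearest pair of top edges, running from the floor to the underside of the top. Four apron rails, 60 mm thick and 81 mm tall, run between adjacent legs with their top edges flush with the underside of the top and their outer faces flush with the legs' outer faces.

B is a chair: 439×414 mm seat, 40 mm thick, top at z = 488 mm, on four 39 mm square corner legs flush with the seat edges. A 33 mm thick backrest slab spans the full seat width, extending 518 mm above the seat top, its back face flush with the seat's +y edge. Two armrests of 39×39 mm section run along each side from the seat's front edge to the front of the backrest, top faces 232 mm above the seat top and outer faces flush with the seat's x-edges; a 39×39 mm post under the front of each armrest stands on the seat at the front corner.

C is a four-legged stool. The seat is a 295×308×26 mm slab whose top surface is at z = 415 mm; four round legs, each 26 mm in diameter, run from the floor (z = 0) to the underside of the seat, each leg's axis is inset half a diameter from the nearest pair of seat edges (so the leg's bounding box is flush with the corner).

The chair is on top of the table, centred. Four stools sit around the table at the −y, +y, −x, +x sides.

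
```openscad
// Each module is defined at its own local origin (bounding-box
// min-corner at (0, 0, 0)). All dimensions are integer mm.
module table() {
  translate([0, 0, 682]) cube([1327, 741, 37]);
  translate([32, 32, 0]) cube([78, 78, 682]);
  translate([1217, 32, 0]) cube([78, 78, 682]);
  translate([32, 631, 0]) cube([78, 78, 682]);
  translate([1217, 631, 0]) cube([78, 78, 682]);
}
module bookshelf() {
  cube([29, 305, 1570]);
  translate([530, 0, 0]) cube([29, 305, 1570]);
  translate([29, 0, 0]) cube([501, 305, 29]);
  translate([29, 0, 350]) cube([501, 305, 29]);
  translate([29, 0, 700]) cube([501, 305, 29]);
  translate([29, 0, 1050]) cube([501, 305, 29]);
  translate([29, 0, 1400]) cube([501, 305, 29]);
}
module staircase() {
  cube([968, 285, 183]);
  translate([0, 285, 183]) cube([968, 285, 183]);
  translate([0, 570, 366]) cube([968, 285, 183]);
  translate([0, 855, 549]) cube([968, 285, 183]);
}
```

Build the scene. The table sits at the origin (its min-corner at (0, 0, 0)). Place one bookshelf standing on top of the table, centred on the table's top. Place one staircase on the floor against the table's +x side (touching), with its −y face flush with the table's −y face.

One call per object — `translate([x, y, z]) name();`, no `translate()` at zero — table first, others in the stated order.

table();
translate([384, 218, 719]) bookshelf();
translate([1327, 0, 0]) staircase();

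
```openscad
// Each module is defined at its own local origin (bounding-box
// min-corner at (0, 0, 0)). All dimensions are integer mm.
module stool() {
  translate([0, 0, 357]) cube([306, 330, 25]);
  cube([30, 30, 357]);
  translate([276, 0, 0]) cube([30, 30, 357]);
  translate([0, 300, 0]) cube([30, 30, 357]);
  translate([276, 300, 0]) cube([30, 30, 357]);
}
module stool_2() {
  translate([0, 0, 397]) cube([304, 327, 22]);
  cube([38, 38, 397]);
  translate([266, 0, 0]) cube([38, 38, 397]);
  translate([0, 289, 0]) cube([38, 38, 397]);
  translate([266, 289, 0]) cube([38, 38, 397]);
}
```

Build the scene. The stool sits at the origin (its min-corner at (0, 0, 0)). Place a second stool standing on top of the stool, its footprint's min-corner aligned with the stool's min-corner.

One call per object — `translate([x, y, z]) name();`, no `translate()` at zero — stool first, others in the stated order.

stool();
translate([0, 0, 382]) stool_2();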